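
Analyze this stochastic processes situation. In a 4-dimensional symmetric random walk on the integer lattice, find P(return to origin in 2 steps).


P(return in 2 steps) = P(reverse first step) = 1/(2d)
= 1/8
= 0.1250

0.1250


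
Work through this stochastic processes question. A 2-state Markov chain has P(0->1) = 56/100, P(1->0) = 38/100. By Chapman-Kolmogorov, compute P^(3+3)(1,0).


P^6 = P^3 * P^3
Computing via matrix multiplication of the transition matrix.
Entry (1,0) of P^6 = 0.4043

0.4043


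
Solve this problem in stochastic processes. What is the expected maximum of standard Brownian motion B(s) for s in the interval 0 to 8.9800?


E(max B(s)) = sqrt(2t/pi)
= sqrt(2*8.9800/pi)
= sqrt(5.7168)
= 2.3910

2.3910


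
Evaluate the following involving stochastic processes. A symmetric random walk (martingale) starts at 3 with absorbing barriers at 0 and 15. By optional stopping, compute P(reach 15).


By optional stopping theorem: E(M at tau) = M(0) = 3
P(hit 15)*15 + P(hit 0)*0 = 3
P(hit 15) = (3 - 0)/(15 - 0) = 1/5 = 0.2000

0.2000


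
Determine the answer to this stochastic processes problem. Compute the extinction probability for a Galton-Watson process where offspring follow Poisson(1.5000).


Since mu = 1.5000 > 1, extinction prob q < 1.
Solve s = exp(mu*(s-1)) iteratively.
q = 0.4172

0.4172


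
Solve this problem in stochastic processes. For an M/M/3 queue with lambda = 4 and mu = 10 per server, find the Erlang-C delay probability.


a = lambda/mu = 0.4000
rho = a/c = 0.1333
Erlang-C formula applied:
C(c,a) = 0.0082

0.0082


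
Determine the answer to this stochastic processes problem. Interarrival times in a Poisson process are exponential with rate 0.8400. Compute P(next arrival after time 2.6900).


P(X > t) = exp(-lambda * t)
= exp(-0.8400 * 2.6900)
= exp(-2.2596) = 0.1044

0.1044


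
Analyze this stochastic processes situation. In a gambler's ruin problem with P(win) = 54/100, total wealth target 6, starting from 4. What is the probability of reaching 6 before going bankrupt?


Gambler's ruin formula:
r = q/p = 0.4600/0.5400 = 0.8519
P(win) = (1 - r^i)/(1 - r^N)
= (1 - 0.8519^4)/(1 - 0.8519^6)
= 0.7662

0.7662


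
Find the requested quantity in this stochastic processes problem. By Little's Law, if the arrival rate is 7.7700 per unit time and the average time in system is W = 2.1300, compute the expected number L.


Little's Law: L = lambda * W
= 7.7700 * 2.1300
= 16.5501

16.5501


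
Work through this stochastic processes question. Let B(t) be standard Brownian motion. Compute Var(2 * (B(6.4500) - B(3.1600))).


Var(alpha*(B(t)-B(s))) = alpha^2 * (t-s)
= 2^2 * (6.4500 - 3.1600)
= 4 * 3.2900
= 13.1600

13.1600


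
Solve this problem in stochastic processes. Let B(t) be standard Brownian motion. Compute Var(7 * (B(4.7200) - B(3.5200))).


Var(alpha*(B(t)-B(s))) = alpha^2 * (t-s)
= 7^2 * (4.7200 - 3.5200)
= 49 * 1.2000
= 58.8000

58.8000


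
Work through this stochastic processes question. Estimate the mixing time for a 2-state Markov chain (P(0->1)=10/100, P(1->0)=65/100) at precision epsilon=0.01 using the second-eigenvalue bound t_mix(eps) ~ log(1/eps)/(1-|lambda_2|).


lambda_2 = |1 - p01 - p10| = |1 - 0.1000 - 0.6500| = 0.2500
t_mix ~ log(1/eps)/(1 - |lambda_2|)
= log(100)/(1 - 0.2500) = 4.6052/0.7500
= 6.1402

6.1402


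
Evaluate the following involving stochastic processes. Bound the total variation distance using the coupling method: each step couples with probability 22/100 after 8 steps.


TV distance bound <= (1-delta)^n
= (1 - 0.2200)^8
= 0.7800^8
= 0.1370

0.1370


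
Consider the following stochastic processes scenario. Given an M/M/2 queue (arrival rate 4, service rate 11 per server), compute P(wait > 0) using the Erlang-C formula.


a = lambda/mu = 0.3636
rho = a/c = 0.1818
Erlang-C formula applied:
C(c,a) = 0.0559

0.0559


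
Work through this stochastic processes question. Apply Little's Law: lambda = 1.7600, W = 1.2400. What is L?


Little's Law: L = lambda * W
= 1.7600 * 1.2400
= 2.1824

2.1824


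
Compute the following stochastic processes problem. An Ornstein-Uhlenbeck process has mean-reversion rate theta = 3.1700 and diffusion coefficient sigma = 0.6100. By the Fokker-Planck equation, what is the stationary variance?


Stationary variance = sigma^2 / (2*theta)
= 0.6100^2 / (2*3.1700)
= 0.3721 / 6.3400
= 0.0587

0.0587


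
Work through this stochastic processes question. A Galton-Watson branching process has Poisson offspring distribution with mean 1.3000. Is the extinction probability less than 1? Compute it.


Since mu = 1.3000 > 1, extinction prob q < 1.
Solve s = exp(mu*(s-1)) iteratively.
q = 0.5770

0.5770


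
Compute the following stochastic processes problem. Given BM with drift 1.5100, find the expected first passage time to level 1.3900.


Expected first passage time = a/mu
= 1.3900/1.5100
= 0.9205

0.9205


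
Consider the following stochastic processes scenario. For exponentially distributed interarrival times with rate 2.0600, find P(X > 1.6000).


P(X > t) = exp(-lambda * t)
= exp(-2.0600 * 1.6000)
= exp(-3.2960) = 0.0370

0.0370


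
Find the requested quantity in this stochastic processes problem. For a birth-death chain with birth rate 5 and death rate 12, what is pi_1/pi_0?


For birth-death process, pi_n/pi_0 = (lambda/mu)^n
= (5/12)^1
= 0.4167

0.4167


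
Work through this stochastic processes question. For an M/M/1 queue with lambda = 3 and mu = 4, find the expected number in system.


rho = 3/4 = 0.7500
L = rho/(1-rho)
= 0.7500/0.2500
= 3.0000

3.0000


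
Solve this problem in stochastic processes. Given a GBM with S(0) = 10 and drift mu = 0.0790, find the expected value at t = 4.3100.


E[S(t)] = S(0) * exp(mu * t)
= 10 * exp(0.0790 * 4.3100)
= 10 * 1.4056
= 14.0564

14.0564


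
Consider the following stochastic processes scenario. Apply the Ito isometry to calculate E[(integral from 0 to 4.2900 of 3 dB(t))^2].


By Ito isometry: E[(int f dB)^2] = int f^2 dt
= 3^2 * 4.2900
= 9 * 4.2900 = 38.6100

38.6100


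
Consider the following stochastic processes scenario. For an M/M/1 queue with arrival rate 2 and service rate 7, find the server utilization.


rho = lambda/mu
= 2/7
= 0.2857

0.2857


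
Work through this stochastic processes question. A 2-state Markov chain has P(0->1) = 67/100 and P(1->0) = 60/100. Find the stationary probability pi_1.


Stationary distribution: pi_0 = p10/(p01+p10), pi_1 = p01/(p01+p10)
p01 = 0.6700, p10 = 0.6000
pi_1 = 0.5276

0.5276


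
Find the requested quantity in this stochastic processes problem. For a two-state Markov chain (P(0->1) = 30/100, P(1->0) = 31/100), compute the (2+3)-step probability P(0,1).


P^5 = P^2 * P^3
Computing via matrix multiplication of the transition matrix.
Entry (0,1) of P^5 = 0.4874

0.4874


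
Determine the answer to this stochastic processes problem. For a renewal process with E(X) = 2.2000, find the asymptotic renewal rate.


Long-run renewal rate = 1/E(X)
= 1/2.2000
= 0.4545

0.4545


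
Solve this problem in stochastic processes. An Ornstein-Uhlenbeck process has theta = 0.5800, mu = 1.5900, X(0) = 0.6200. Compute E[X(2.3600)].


E[X(t)] = mu + (X(0) - mu)*exp(-theta*t)
= 1.5900 + (0.6200 - 1.5900)*exp(-0.5800*2.3600)
= 1.5900 + -0.9700 * 0.2544
= 1.3432

1.3432


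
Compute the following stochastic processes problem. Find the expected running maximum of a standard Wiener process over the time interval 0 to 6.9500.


E(max B(s)) = sqrt(2t/pi)
= sqrt(2*6.9500/pi)
= sqrt(4.4245)
= 2.1035

2.1035


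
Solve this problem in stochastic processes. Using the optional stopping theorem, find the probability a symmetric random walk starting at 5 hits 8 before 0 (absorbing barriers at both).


By optional stopping theorem: E(M at tau) = M(0) = 5
P(hit 8)*8 + P(hit 0)*0 = 5
P(hit 8) = (5 - 0)/(8 - 0) = 5/8 = 0.6250

0.6250


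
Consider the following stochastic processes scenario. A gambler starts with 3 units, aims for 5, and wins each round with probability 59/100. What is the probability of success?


Gambler's ruin formula:
r = q/p = 0.4100/0.5900 = 0.6949
P(win) = (1 - r^i)/(1 - r^N)
= (1 - 0.6949^3)/(1 - 0.6949^5)
= 0.7929

0.7929


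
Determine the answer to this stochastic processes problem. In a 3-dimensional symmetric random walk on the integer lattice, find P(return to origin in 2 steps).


P(return in 2 steps) = P(reverse first step) = 1/(2d)
= 1/6
= 0.1667

0.1667


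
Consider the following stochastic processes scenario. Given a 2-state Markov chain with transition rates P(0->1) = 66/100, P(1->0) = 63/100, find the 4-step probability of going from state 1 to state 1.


Computing P^4 by matrix multiplication.
P = [[0.3400, 0.6600], [0.6300, 0.3700]]
After raising P to the power 4:
P^4(1,1) = 0.5151

0.5151


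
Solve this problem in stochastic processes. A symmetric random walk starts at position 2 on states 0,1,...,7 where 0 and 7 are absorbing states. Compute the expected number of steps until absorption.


For symmetric RW on 0,...,N with absorbing barriers, E(i) = i*(N-i)
E(2) = 2 * 5 = 10

10


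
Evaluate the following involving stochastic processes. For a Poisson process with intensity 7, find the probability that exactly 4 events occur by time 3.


P(N(t)=k) = (lambda*t)^k * exp(-lambda*t) / k!
lambda*t = 21
= 21^4 * exp(-21) / 4!
= 194481 * 7.5826e-10 / 24
= 6.1444e-06

6.1444e-06


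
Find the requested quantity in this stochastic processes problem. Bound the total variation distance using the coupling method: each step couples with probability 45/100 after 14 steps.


TV distance bound <= (1-delta)^n
= (1 - 0.4500)^14
= 0.5500^14
= 2.3178e-04

2.3178e-04


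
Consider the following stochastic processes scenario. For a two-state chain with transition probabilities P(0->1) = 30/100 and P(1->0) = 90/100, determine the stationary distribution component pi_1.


Stationary distribution: pi_0 = p10/(p01+p10), pi_1 = p01/(p01+p10)
p01 = 0.3000, p10 = 0.9000
pi_1 = 0.2500

0.2500


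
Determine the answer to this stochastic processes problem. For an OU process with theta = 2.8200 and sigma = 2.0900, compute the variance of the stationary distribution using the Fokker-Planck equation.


Stationary variance = sigma^2 / (2*theta)
= 2.0900^2 / (2*2.8200)
= 4.3681 / 5.6400
= 0.7745

0.7745


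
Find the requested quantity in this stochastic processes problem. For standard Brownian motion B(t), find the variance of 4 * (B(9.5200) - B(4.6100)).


Var(alpha*(B(t)-B(s))) = alpha^2 * (t-s)
= 4^2 * (9.5200 - 4.6100)
= 16 * 4.9100
= 78.5600

78.5600


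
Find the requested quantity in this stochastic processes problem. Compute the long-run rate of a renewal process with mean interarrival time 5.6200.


Long-run renewal rate = 1/E(X)
= 1/5.6200
= 0.1779

0.1779


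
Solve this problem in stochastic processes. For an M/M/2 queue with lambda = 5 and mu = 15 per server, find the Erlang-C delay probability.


a = lambda/mu = 0.3333
rho = a/c = 0.1667
Erlang-C formula applied:
C(c,a) = 0.0476

0.0476


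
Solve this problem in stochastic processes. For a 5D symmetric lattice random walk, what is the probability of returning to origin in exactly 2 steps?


P(return in 2 steps) = P(reverse first step) = 1/(2d)
= 1/10
= 0.1000

0.1000


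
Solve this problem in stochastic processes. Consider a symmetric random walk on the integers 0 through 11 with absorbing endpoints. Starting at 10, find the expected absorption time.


For symmetric RW on 0,...,N with absorbing barriers, E(i) = i*(N-i)
E(10) = 10 * 1 = 10

10


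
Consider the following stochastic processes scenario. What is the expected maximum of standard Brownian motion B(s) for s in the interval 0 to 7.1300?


E(max B(s)) = sqrt(2t/pi)
= sqrt(2*7.1300/pi)
= sqrt(4.5391)
= 2.1305

2.1305


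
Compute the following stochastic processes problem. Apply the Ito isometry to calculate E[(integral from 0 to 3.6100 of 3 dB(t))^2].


By Ito isometry: E[(int f dB)^2] = int f^2 dt
= 3^2 * 3.6100
= 9 * 3.6100 = 32.4900

32.4900


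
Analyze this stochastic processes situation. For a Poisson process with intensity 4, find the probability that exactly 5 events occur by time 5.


P(N(t)=k) = (lambda*t)^k * exp(-lambda*t) / k!
lambda*t = 20
= 20^5 * exp(-20) / 5!
= 3200000 * 2.0612e-09 / 120
= 5.4964e-05

5.4964e-05


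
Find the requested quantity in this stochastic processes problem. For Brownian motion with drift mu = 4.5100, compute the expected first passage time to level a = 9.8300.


Expected first passage time = a/mu
= 9.8300/4.5100
= 2.1796

2.1796


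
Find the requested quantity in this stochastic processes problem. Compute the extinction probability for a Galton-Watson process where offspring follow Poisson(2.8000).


Since mu = 2.8000 > 1, extinction prob q < 1.
Solve s = exp(mu*(s-1)) iteratively.
q = 0.0750

0.0750


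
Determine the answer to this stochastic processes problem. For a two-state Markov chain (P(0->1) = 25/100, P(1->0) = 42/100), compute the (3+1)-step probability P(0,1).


P^4 = P^3 * P^1
Computing via matrix multiplication of the transition matrix.
Entry (0,1) of P^4 = 0.3687

0.3687


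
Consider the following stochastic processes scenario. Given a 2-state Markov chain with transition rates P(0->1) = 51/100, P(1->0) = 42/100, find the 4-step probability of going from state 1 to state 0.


Computing P^4 by matrix multiplication.
P = [[0.4900, 0.5100], [0.4200, 0.5800]]
After raising P to the power 4:
P^4(1,0) = 0.4516

0.4516


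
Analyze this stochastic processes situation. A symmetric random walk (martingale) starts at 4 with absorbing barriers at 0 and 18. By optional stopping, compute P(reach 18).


By optional stopping theorem: E(M at tau) = M(0) = 4
P(hit 18)*18 + P(hit 0)*0 = 4
P(hit 18) = (4 - 0)/(18 - 0) = 2/9 = 0.2222

0.2222


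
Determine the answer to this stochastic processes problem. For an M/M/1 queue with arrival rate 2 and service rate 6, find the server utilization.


rho = lambda/mu
= 2/6
= 0.3333

0.3333


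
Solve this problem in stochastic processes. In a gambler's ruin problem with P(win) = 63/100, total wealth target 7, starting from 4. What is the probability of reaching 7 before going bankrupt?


Gambler's ruin formula:
r = q/p = 0.3700/0.6300 = 0.5873
P(win) = (1 - r^i)/(1 - r^N)
= (1 - 0.5873^4)/(1 - 0.5873^7)
= 0.9028

0.9028


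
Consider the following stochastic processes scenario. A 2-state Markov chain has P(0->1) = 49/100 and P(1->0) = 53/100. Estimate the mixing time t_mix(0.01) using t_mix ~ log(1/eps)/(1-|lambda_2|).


lambda_2 = |1 - p01 - p10| = |1 - 0.4900 - 0.5300| = 0.0200
t_mix ~ log(1/eps)/(1 - |lambda_2|)
= log(100)/(1 - 0.0200) = 4.6052/0.9800
= 4.6992

4.6992


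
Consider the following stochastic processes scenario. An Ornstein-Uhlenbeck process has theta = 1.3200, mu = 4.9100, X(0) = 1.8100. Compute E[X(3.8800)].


E[X(t)] = mu + (X(0) - mu)*exp(-theta*t)
= 4.9100 + (1.8100 - 4.9100)*exp(-1.3200*3.8800)
= 4.9100 + -3.1000 * 0.0060
= 4.8915

4.8915


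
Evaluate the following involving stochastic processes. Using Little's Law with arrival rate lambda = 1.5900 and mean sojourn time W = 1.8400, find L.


Little's Law: L = lambda * W
= 1.5900 * 1.8400
= 2.9256

2.9256


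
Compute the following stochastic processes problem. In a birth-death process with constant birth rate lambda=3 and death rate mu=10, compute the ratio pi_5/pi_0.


For birth-death process, pi_n/pi_0 = (lambda/mu)^n
= (3/10)^5
= 0.0024

0.0024


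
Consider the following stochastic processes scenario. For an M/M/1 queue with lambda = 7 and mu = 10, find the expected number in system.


rho = 7/10 = 0.7000
L = rho/(1-rho)
= 0.7000/0.3000
= 2.3333

2.3333


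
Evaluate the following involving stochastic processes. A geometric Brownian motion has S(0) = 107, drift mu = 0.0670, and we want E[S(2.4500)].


E[S(t)] = S(0) * exp(mu * t)
= 107 * exp(0.0670 * 2.4500)
= 107 * 1.1784
= 126.0878

126.0878


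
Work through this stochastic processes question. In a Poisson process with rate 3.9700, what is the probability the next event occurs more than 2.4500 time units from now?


P(X > t) = exp(-lambda * t)
= exp(-3.9700 * 2.4500)
= exp(-9.7265) = 5.9681e-05

5.9681e-05


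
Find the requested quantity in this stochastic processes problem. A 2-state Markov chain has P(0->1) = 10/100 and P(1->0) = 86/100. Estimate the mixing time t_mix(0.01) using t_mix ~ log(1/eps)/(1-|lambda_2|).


lambda_2 = |1 - p01 - p10| = |1 - 0.1000 - 0.8600| = 0.0400
t_mix ~ log(1/eps)/(1 - |lambda_2|)
= log(100)/(1 - 0.0400) = 4.6052/0.9600
= 4.7971

4.7971


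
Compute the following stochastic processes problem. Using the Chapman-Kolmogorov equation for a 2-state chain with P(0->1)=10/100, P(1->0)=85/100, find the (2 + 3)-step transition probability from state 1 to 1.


P^5 = P^2 * P^3
Computing via matrix multiplication of the transition matrix.
Entry (1,1) of P^5 = 0.1053

0.1053


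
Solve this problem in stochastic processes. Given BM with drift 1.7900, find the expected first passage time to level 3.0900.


Expected first passage time = a/mu
= 3.0900/1.7900
= 1.7263

1.7263


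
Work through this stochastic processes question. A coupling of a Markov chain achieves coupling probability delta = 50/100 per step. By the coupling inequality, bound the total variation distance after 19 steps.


TV distance bound <= (1-delta)^n
= (1 - 0.5000)^19
= 0.5000^19
= 1.9073e-06

1.9073e-06


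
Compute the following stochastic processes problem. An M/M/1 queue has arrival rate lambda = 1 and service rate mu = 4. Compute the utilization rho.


rho = lambda/mu
= 1/4
= 0.2500

0.2500


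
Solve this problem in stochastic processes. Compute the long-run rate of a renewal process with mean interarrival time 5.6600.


Long-run renewal rate = 1/E(X)
= 1/5.6600
= 0.1767

0.1767


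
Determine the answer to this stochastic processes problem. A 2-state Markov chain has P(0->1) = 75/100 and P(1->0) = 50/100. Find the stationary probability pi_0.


Stationary distribution: pi_0 = p10/(p01+p10), pi_1 = p01/(p01+p10)
p01 = 0.7500, p10 = 0.5000
pi_0 = 0.4000

0.4000


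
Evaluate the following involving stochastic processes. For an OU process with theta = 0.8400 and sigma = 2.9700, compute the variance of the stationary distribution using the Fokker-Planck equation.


Stationary variance = sigma^2 / (2*theta)
= 2.9700^2 / (2*0.8400)
= 8.8209 / 1.6800
= 5.2505

5.2505


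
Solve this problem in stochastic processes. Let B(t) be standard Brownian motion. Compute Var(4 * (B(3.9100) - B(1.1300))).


Var(alpha*(B(t)-B(s))) = alpha^2 * (t-s)
= 4^2 * (3.9100 - 1.1300)
= 16 * 2.7800
= 44.4800

44.4800


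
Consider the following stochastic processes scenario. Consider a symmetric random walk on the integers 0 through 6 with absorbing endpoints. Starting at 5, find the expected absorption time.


For symmetric RW on 0,...,N with absorbing barriers, E(i) = i*(N-i)
E(5) = 5 * 1 = 5

5


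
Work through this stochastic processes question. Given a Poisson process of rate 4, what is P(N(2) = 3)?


P(N(t)=k) = (lambda*t)^k * exp(-lambda*t) / k!
lambda*t = 8
= 8^3 * exp(-8) / 3!
= 512 * 3.3546e-04 / 6
= 0.0286

0.0286


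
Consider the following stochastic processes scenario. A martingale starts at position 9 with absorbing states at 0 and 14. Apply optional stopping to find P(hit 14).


By optional stopping theorem: E(M at tau) = M(0) = 9
P(hit 14)*14 + P(hit 0)*0 = 9
P(hit 14) = (9 - 0)/(14 - 0) = 9/14 = 0.6429

0.6429


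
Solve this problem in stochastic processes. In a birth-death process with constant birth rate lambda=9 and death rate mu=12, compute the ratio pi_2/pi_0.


For birth-death process, pi_n/pi_0 = (lambda/mu)^n
= (9/12)^2
= 0.5625

0.5625


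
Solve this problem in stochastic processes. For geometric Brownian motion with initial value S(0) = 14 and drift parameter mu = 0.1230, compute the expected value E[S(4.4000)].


E[S(t)] = S(0) * exp(mu * t)
= 14 * exp(0.1230 * 4.4000)
= 14 * 1.7181
= 24.0529

24.0529


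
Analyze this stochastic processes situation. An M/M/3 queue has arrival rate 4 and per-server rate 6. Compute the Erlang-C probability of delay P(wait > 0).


a = lambda/mu = 0.6667
rho = a/c = 0.2222
Erlang-C formula applied:
C(c,a) = 0.0325

0.0325


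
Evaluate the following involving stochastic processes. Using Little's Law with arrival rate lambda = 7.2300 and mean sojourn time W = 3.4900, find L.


Little's Law: L = lambda * W
= 7.2300 * 3.4900
= 25.2327

25.2327


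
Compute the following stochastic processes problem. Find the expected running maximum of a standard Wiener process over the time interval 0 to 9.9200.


E(max B(s)) = sqrt(2t/pi)
= sqrt(2*9.9200/pi)
= sqrt(6.3153)
= 2.5130

2.5130


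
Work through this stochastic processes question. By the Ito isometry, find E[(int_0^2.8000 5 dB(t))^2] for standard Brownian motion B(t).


By Ito isometry: E[(int f dB)^2] = int f^2 dt
= 5^2 * 2.8000
= 25 * 2.8000 = 70.0000

70.0000


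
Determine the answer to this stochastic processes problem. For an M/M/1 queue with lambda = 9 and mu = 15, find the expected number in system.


rho = 9/15 = 0.6000
L = rho/(1-rho)
= 0.6000/0.4000
= 1.5000

1.5000


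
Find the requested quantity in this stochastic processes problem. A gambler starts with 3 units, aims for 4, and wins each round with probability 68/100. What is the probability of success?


Gambler's ruin formula:
r = q/p = 0.3200/0.6800 = 0.4706
P(win) = (1 - r^i)/(1 - r^N)
= (1 - 0.4706^3)/(1 - 0.4706^4)
= 0.9420

0.9420


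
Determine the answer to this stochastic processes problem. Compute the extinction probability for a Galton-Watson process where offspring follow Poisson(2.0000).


Since mu = 2.0000 > 1, extinction prob q < 1.
Solve s = exp(mu*(s-1)) iteratively.
q = 0.2032

0.2032


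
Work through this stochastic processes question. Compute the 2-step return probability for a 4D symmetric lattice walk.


P(return in 2 steps) = P(reverse first step) = 1/(2d)
= 1/8
= 0.1250

0.1250


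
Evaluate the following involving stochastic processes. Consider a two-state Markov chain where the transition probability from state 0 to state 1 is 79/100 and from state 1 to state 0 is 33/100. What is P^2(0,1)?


Computing P^2 by matrix multiplication.
P = [[0.2100, 0.7900], [0.3300, 0.6700]]
After raising P to the power 2:
P^2(0,1) = 0.6952

0.6952


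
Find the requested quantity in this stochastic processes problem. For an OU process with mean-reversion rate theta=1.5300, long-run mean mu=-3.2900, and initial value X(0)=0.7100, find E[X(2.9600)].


E[X(t)] = mu + (X(0) - mu)*exp(-theta*t)
= -3.2900 + (0.7100 - -3.2900)*exp(-1.5300*2.9600)
= -3.2900 + 4.0000 * 0.0108
= -3.2468

-3.2468


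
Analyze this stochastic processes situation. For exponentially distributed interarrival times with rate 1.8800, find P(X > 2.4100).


P(X > t) = exp(-lambda * t)
= exp(-1.8800 * 2.4100)
= exp(-4.5308) = 0.0108

0.0108


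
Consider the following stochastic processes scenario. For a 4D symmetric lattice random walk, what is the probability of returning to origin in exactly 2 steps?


P(return in 2 steps) = P(reverse first step) = 1/(2d)
= 1/8
= 0.1250

0.1250


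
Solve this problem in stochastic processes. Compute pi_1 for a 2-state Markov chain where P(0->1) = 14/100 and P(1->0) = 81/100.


Stationary distribution: pi_0 = p10/(p01+p10), pi_1 = p01/(p01+p10)
p01 = 0.1400, p10 = 0.8100
pi_1 = 0.1474

0.1474


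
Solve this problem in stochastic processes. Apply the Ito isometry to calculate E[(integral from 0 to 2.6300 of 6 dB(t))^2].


By Ito isometry: E[(int f dB)^2] = int f^2 dt
= 6^2 * 2.6300
= 36 * 2.6300 = 94.6800

94.6800


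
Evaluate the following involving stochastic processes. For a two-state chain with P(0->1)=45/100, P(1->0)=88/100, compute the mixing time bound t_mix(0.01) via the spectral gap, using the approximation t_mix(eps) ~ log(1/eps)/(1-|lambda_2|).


lambda_2 = |1 - p01 - p10| = |1 - 0.4500 - 0.8800| = 0.3300
t_mix ~ log(1/eps)/(1 - |lambda_2|)
= log(100)/(1 - 0.3300) = 4.6052/0.6700
= 6.8734

6.8734


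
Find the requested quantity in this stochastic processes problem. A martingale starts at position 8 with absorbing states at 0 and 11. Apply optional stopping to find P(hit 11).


By optional stopping theorem: E(M at tau) = M(0) = 8
P(hit 11)*11 + P(hit 0)*0 = 8
P(hit 11) = (8 - 0)/(11 - 0) = 8/11 = 0.7273

0.7273


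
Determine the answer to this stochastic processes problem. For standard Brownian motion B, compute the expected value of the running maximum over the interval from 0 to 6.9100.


E(max B(s)) = sqrt(2t/pi)
= sqrt(2*6.9100/pi)
= sqrt(4.3990)
= 2.0974

2.0974


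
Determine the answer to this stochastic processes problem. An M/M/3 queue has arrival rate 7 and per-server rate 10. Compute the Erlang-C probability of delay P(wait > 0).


a = lambda/mu = 0.7000
rho = a/c = 0.2333
Erlang-C formula applied:
C(c,a) = 0.0369

0.0369


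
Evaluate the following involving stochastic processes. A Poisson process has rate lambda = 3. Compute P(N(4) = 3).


P(N(t)=k) = (lambda*t)^k * exp(-lambda*t) / k!
lambda*t = 12
= 12^3 * exp(-12) / 3!
= 1728 * 6.1442e-06 / 6
= 0.0018

0.0018


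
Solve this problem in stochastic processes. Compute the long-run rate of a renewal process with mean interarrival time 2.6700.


Long-run renewal rate = 1/E(X)
= 1/2.6700
= 0.3745

0.3745


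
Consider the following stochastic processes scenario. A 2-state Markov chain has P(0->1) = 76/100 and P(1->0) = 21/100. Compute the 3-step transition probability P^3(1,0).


Computing P^3 by matrix multiplication.
P = [[0.2400, 0.7600], [0.2100, 0.7900]]
After raising P to the power 3:
P^3(1,0) = 0.2165

0.2165


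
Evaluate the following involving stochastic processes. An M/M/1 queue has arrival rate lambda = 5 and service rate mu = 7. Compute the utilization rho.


rho = lambda/mu
= 5/7
= 0.7143

0.7143


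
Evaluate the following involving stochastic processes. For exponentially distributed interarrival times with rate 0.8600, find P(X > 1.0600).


P(X > t) = exp(-lambda * t)
= exp(-0.8600 * 1.0600)
= exp(-0.9116) = 0.4019

0.4019


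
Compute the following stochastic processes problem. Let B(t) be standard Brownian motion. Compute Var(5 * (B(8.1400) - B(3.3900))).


Var(alpha*(B(t)-B(s))) = alpha^2 * (t-s)
= 5^2 * (8.1400 - 3.3900)
= 25 * 4.7500
= 118.7500

118.7500


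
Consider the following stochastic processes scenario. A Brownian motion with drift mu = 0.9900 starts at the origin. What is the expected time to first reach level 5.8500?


Expected first passage time = a/mu
= 5.8500/0.9900
= 5.9091

5.9091


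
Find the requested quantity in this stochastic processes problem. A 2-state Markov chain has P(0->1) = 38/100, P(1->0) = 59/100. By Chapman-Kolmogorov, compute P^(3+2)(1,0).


P^5 = P^3 * P^2
Computing via matrix multiplication of the transition matrix.
Entry (1,0) of P^5 = 0.6082

0.6082


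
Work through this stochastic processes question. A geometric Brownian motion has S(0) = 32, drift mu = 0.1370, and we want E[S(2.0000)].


E[S(t)] = S(0) * exp(mu * t)
= 32 * exp(0.1370 * 2.0000)
= 32 * 1.3152
= 42.0869

42.0869


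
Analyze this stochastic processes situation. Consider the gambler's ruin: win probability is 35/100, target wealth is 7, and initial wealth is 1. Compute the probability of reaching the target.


Gambler's ruin formula:
r = q/p = 0.6500/0.3500 = 1.8571
P(win) = (1 - r^i)/(1 - r^N)
= (1 - 1.8571^1)/(1 - 1.8571^7)
= 0.0114

0.0114


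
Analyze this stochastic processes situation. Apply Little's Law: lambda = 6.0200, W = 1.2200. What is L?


Little's Law: L = lambda * W
= 6.0200 * 1.2200
= 7.3444

7.3444


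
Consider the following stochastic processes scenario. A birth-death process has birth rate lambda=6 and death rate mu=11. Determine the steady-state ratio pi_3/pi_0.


For birth-death process, pi_n/pi_0 = (lambda/mu)^n
= (6/11)^3
= 0.1623

0.1623


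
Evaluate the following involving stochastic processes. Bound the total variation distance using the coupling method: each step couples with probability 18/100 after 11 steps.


TV distance bound <= (1-delta)^n
= (1 - 0.1800)^11
= 0.8200^11
= 0.1127

0.1127


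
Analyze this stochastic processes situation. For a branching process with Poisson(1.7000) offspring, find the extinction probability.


Since mu = 1.7000 > 1, extinction prob q < 1.
Solve s = exp(mu*(s-1)) iteratively.
q = 0.3088

0.3088


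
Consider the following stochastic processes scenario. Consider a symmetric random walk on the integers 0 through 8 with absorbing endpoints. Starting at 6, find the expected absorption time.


For symmetric RW on 0,...,N with absorbing barriers, E(i) = i*(N-i)
E(6) = 6 * 2 = 12

12


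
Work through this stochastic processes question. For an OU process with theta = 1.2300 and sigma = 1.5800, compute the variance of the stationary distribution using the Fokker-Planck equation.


Stationary variance = sigma^2 / (2*theta)
= 1.5800^2 / (2*1.2300)
= 2.4964 / 2.4600
= 1.0148

1.0148


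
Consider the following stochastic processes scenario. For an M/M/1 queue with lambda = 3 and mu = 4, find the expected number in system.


rho = 3/4 = 0.7500
L = rho/(1-rho)
= 0.7500/0.2500
= 3.0000

3.0000


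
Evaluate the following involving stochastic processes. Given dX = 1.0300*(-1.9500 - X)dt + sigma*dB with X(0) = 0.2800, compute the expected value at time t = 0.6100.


E[X(t)] = mu + (X(0) - mu)*exp(-theta*t)
= -1.9500 + (0.2800 - -1.9500)*exp(-1.0300*0.6100)
= -1.9500 + 2.2300 * 0.5335
= -0.7603

-0.7603


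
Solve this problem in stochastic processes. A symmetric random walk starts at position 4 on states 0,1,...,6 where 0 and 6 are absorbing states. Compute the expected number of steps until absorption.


For symmetric RW on 0,...,N with absorbing barriers, E(i) = i*(N-i)
E(4) = 4 * 2 = 8

8


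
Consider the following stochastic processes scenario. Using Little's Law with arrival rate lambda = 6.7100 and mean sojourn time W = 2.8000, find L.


Little's Law: L = lambda * W
= 6.7100 * 2.8000
= 18.7880

18.7880


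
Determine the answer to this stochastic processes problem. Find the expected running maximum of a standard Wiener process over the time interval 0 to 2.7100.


E(max B(s)) = sqrt(2t/pi)
= sqrt(2*2.7100/pi)
= sqrt(1.7252)
= 1.3135

1.3135


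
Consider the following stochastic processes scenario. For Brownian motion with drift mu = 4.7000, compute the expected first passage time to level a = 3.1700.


Expected first passage time = a/mu
= 3.1700/4.7000
= 0.6745

0.6745


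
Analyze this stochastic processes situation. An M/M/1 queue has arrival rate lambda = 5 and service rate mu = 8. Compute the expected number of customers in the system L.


rho = 5/8 = 0.6250
L = rho/(1-rho)
= 0.6250/0.3750
= 1.6667

1.6667


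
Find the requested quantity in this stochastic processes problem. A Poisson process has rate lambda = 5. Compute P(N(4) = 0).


P(N(t)=k) = (lambda*t)^k * exp(-lambda*t) / k!
lambda*t = 20
= 20^0 * exp(-20) / 0!
= 1 * 2.0612e-09 / 1
= 2.0612e-09

2.0612e-09


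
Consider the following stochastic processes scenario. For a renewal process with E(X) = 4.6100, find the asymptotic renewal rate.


Long-run renewal rate = 1/E(X)
= 1/4.6100
= 0.2169

0.2169


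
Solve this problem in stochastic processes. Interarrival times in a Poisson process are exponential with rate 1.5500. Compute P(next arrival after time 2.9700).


P(X > t) = exp(-lambda * t)
= exp(-1.5500 * 2.9700)
= exp(-4.6035) = 0.0100

0.0100


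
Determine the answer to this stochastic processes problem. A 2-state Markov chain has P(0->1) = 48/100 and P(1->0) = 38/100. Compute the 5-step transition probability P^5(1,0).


Computing P^5 by matrix multiplication.
P = [[0.5200, 0.4800], [0.3800, 0.6200]]
After raising P to the power 5:
P^5(1,0) = 0.4418

0.4418


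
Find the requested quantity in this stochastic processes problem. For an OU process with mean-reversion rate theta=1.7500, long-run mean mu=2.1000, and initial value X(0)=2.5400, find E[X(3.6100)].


E[X(t)] = mu + (X(0) - mu)*exp(-theta*t)
= 2.1000 + (2.5400 - 2.1000)*exp(-1.7500*3.6100)
= 2.1000 + 0.4400 * 0.0018
= 2.1008

2.1008


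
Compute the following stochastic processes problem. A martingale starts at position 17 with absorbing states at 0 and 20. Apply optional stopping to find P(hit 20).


By optional stopping theorem: E(M at tau) = M(0) = 17
P(hit 20)*20 + P(hit 0)*0 = 17
P(hit 20) = (17 - 0)/(20 - 0) = 17/20 = 0.8500

0.8500


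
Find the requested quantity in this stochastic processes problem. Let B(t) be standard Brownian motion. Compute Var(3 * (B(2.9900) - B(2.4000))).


Var(alpha*(B(t)-B(s))) = alpha^2 * (t-s)
= 3^2 * (2.9900 - 2.4000)
= 9 * 0.5900
= 5.3100

5.3100


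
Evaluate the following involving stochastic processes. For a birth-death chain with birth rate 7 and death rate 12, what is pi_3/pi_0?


For birth-death process, pi_n/pi_0 = (lambda/mu)^n
= (7/12)^3
= 0.1985

0.1985


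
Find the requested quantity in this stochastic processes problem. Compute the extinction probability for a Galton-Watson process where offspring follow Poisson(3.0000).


Since mu = 3.0000 > 1, extinction prob q < 1.
Solve s = exp(mu*(s-1)) iteratively.
q = 0.0595

0.0595


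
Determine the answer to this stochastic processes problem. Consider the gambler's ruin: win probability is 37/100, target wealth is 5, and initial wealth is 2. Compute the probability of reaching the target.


Gambler's ruin formula:
r = q/p = 0.6300/0.3700 = 1.7027
P(win) = (1 - r^i)/(1 - r^N)
= (1 - 1.7027^2)/(1 - 1.7027^5)
= 0.1427

0.1427


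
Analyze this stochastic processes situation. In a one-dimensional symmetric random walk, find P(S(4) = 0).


P(S(4) = 0) = C(4,2) / 4^2
= 6 / 16
= 0.3750

0.3750


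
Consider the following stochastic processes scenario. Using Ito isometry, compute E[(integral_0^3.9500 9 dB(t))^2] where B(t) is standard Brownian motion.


By Ito isometry: E[(int f dB)^2] = int f^2 dt
= 9^2 * 3.9500
= 81 * 3.9500 = 319.9500

319.9500


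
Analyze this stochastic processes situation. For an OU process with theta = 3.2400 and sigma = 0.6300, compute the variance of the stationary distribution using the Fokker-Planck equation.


Stationary variance = sigma^2 / (2*theta)
= 0.6300^2 / (2*3.2400)
= 0.3969 / 6.4800
= 0.0612

0.0612


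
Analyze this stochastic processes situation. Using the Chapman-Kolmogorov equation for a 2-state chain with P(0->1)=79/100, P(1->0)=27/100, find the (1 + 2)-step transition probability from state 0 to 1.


P^3 = P^1 * P^2
Computing via matrix multiplication of the transition matrix.
Entry (0,1) of P^3 = 0.7454

0.7454


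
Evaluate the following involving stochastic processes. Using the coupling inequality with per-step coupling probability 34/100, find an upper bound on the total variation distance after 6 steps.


TV distance bound <= (1-delta)^n
= (1 - 0.3400)^6
= 0.6600^6
= 0.0827

0.0827


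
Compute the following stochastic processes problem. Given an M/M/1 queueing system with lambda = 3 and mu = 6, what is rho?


rho = lambda/mu
= 3/6
= 0.5000

0.5000


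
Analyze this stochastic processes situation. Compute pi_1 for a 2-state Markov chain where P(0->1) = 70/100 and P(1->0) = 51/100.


Stationary distribution: pi_0 = p10/(p01+p10), pi_1 = p01/(p01+p10)
p01 = 0.7000, p10 = 0.5100
pi_1 = 0.5785

0.5785


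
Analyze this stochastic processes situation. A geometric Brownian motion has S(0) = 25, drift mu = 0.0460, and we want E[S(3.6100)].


E[S(t)] = S(0) * exp(mu * t)
= 25 * exp(0.0460 * 3.6100)
= 25 * 1.1806
= 29.5161

29.5161


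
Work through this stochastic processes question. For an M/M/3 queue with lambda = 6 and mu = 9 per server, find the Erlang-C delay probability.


a = lambda/mu = 0.6667
rho = a/c = 0.2222
Erlang-C formula applied:
C(c,a) = 0.0325

0.0325


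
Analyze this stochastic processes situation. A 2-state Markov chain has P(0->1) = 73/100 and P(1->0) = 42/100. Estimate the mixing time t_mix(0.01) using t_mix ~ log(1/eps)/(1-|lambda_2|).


lambda_2 = |1 - p01 - p10| = |1 - 0.7300 - 0.4200| = 0.1500
t_mix ~ log(1/eps)/(1 - |lambda_2|)
= log(100)/(1 - 0.1500) = 4.6052/0.8500
= 5.4178

5.4178


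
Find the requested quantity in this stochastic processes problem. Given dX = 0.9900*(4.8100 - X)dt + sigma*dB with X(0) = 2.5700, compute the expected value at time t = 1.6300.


E[X(t)] = mu + (X(0) - mu)*exp(-theta*t)
= 4.8100 + (2.5700 - 4.8100)*exp(-0.9900*1.6300)
= 4.8100 + -2.2400 * 0.1991
= 4.3639

4.3639


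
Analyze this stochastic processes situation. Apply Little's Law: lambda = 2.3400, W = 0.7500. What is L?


Little's Law: L = lambda * W
= 2.3400 * 0.7500
= 1.7550

1.7550


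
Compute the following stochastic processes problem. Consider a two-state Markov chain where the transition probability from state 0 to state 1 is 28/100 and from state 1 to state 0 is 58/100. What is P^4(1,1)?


Computing P^4 by matrix multiplication.
P = [[0.7200, 0.2800], [0.5800, 0.4200]]
After raising P to the power 4:
P^4(1,1) = 0.3258

0.3258


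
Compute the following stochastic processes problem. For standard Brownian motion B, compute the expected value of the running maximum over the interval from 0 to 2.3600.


E(max B(s)) = sqrt(2t/pi)
= sqrt(2*2.3600/pi)
= sqrt(1.5024)
= 1.2257

1.2257


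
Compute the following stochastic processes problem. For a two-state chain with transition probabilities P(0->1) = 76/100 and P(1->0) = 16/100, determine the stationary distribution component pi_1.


Stationary distribution: pi_0 = p10/(p01+p10), pi_1 = p01/(p01+p10)
p01 = 0.7600, p10 = 0.1600
pi_1 = 0.8261

0.8261


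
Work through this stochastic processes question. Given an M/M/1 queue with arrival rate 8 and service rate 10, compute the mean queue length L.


rho = 8/10 = 0.8000
L = rho/(1-rho)
= 0.8000/0.2000
= 4.0000

4.0000


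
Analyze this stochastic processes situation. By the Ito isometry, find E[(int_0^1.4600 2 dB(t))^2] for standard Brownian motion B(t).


By Ito isometry: E[(int f dB)^2] = int f^2 dt
= 2^2 * 1.4600
= 4 * 1.4600 = 5.8400

5.8400


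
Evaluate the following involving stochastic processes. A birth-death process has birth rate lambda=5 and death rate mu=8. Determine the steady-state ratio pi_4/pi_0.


For birth-death process, pi_n/pi_0 = (lambda/mu)^n
= (5/8)^4
= 0.1526

0.1526


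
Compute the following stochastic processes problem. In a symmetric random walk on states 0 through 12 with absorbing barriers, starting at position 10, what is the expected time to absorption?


For symmetric RW on 0,...,N with absorbing barriers, E(i) = i*(N-i)
E(10) = 10 * 2 = 20

20


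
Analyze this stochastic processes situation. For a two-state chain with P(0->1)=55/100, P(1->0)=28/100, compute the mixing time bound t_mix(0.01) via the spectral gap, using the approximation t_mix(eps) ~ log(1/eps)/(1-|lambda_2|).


lambda_2 = |1 - p01 - p10| = |1 - 0.5500 - 0.2800| = 0.1700
t_mix ~ log(1/eps)/(1 - |lambda_2|)
= log(100)/(1 - 0.1700) = 4.6052/0.8300
= 5.5484

5.5484


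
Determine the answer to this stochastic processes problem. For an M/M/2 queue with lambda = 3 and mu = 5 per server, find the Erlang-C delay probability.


a = lambda/mu = 0.6000
rho = a/c = 0.3000
Erlang-C formula applied:
C(c,a) = 0.1385

0.1385


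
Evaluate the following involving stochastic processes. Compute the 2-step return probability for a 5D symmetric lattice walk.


P(return in 2 steps) = P(reverse first step) = 1/(2d)
= 1/10
= 0.1000

0.1000
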